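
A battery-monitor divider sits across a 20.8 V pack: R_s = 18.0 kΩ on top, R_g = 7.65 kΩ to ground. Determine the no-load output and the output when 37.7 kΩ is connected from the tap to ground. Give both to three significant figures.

Open-circuit: V = 20.8 × 7.65/(18.0 + 7.65) = 6.20 V.
With the load, R_g becomes R_g‖R_L = 6.360 kΩ, so V = 20.8 × 6.360/24.36 = 5.43 V.

Unloaded: 6.20 V; loaded: 5.43 V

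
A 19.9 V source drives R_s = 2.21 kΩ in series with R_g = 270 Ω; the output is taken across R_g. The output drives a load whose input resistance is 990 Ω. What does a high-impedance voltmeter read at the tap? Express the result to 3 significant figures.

The load sits in parallel with R_g: R_g‖R_L = (270 × 990) / (270 + 990) = 212.1 Ω.
V_out = 19.9 × 212.1 / (2210 + 212.1) = 19.9 × 212.1/2422 = 1.74 V.
(Unloaded it would have been 2.17 V.)

V_out ≈ 1.74 V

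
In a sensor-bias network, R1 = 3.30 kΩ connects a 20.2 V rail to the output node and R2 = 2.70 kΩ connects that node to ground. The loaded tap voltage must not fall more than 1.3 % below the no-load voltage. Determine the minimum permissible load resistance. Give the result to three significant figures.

Output resistance R_th = R1‖R2 = (3.30 × 2.70)/6.000 = 1.485 kΩ.
The fractional drop is R_th/(R_th + R_L); requiring this ≤ 0.0130 gives R_L ≥ R_th(1/0.0130 − 1) = 1.485 × 75.92 = 113 kΩ.

R_L(min) ≈ 113 kΩ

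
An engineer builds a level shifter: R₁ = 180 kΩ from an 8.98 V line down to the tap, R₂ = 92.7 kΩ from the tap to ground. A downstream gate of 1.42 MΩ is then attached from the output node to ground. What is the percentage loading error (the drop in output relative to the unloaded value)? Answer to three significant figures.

The divider's output (Thévenin) resistance is R₁‖R₂ = 61.19 kΩ.
Fractional drop under load = R_th/(R_th + R_L) = 61.19 / (61.19 + 1420) = 0.04131.
So the output falls by 4.13 %.

4.13 %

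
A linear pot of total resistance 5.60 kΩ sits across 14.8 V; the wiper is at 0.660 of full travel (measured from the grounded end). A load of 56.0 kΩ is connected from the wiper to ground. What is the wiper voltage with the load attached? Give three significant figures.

The wiper splits the pot into (1−α)R = 1.904 kΩ above and αR = 3.696 kΩ below.
Lower section ‖ load = 3.467 kΩ.
V_wiper = 14.8 × 3.467/(1.904 + 3.467) = 9.55 V.

V ≈ 9.55 V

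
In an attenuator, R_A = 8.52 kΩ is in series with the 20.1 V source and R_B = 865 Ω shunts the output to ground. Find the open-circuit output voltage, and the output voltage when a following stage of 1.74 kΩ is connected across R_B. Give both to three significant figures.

Open-circuit: V = 20.1 × 865/(8520 + 865) = 1.85 V.
With the load, R_B becomes R_B‖R_L = 577.8 Ω, so V = 20.1 × 577.8/9098 = 1.28 V.

Unloaded: 1.85 V; loaded: 1.28 V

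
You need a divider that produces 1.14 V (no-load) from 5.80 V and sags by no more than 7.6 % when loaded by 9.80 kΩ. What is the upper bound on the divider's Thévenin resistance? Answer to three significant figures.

R_th ≤ 806 Ω

Loading drop = R_th/(R_th + R_L) ≤ 0.0760, so R_th ≤ R_L · ε/(1−ε) = 9.80 kΩ × 0.0760/0.9240 = 806 Ω.
(Any R1, R2 with R2/(R1+R2) = 0.197 and R1‖R2 ≤ 806 Ω will meet the spec.)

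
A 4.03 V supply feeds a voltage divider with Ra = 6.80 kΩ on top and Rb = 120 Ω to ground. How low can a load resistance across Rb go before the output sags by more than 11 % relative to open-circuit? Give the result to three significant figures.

R_L(min) ≈ 954 Ω

Output resistance R_th = Ra‖Rb = (6800 × 120)/6920 = 117.9 Ω.
The fractional drop is R_th/(R_th + R_L); requiring this ≤ 0.110 gives R_L ≥ R_th(1/0.110 − 1) = 117.9 × 8.091 = 954 Ω.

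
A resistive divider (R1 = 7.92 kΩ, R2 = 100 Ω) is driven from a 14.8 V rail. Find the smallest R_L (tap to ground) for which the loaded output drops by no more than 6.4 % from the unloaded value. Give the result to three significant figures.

R_L(min) ≈ 1.44 kΩ

Output resistance R_th = R1‖R2 = (7920 × 100)/8020 = 98.75 Ω.
The fractional drop is R_th/(R_th + R_L); requiring this ≤ 0.0640 gives R_L ≥ R_th(1/0.0640 − 1) = 98.75 × 14.62 = 1.44 kΩ.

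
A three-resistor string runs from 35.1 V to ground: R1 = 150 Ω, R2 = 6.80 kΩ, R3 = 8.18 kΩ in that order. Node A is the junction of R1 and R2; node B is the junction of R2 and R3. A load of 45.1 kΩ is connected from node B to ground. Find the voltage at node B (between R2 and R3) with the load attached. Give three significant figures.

At node B, R3 is in parallel with the load: R3‖R_L = 6924 Ω.
Below node A the resistance is R2 + (R3‖R_L) = 13720 Ω, so V_A = 35.1 × 13720/13870 = 34.72 V.
Then V_B = V_A × (R3‖R_L)/(R2 + R3‖R_L) = 34.72 × 6924/13720 = 17.5 V.

V ≈ 17.5 V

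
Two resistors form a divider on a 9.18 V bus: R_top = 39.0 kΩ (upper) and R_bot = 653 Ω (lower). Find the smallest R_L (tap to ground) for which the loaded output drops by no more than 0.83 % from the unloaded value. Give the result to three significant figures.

Output resistance R_th = R_top‖R_bot = (39000 × 653)/39650 = 642.2 Ω.
The fractional drop is R_th/(R_th + R_L); requiring this ≤ 0.00830 gives R_L ≥ R_th(1/0.00830 − 1) = 642.2 × 119.5 = 76.7 kΩ.

R_L(min) ≈ 76.7 kΩ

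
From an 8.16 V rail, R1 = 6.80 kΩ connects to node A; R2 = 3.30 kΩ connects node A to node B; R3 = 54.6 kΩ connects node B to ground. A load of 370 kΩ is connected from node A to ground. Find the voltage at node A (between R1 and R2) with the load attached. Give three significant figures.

V ≈ 7.18 V

Below node A the series string R2+R3 = 57.90 kΩ sits in parallel with the 370 kΩ load: 50.07 kΩ.
V_A = 8.16 × 50.07/(6.80 + 50.07) = 7.18 V.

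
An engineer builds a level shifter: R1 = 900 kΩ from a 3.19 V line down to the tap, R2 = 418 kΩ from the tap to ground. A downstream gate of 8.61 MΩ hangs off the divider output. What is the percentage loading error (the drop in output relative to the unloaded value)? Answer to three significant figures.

3.21 %

The divider's output (Thévenin) resistance is R1‖R2 = 285.4 kΩ.
Fractional drop under load = R_th/(R_th + R_L) = 285.4 / (285.4 + 8610) = 0.03209.
So the output falls by 3.21 %.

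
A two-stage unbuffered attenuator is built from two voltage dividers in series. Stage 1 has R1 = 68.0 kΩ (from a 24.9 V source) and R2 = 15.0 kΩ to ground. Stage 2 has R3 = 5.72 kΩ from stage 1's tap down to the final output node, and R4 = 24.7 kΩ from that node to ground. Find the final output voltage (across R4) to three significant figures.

V_out ≈ 2.60 V

Stage 2 presents R3+R4 = 30.42 kΩ as a load on stage 1's tap.
Stage 1's lower leg becomes R2‖(R3+R4) = 10.05 kΩ, so V_mid = 24.9 × 10.05/78.05 = 3.205 V.
Stage 2 is itself unloaded: V_out = V_mid × R4/(R3+R4) = 3.205 × 24.7/30.42 = 2.60 V.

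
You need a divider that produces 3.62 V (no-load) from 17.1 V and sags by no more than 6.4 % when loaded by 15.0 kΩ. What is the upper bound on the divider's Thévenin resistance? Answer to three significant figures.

R_th ≤ 1.03 kΩ

Loading drop = R_th/(R_th + R_L) ≤ 0.0640, so R_th ≤ R_L · ε/(1−ε) = 15.0 kΩ × 0.0640/0.9360 = 1.03 kΩ.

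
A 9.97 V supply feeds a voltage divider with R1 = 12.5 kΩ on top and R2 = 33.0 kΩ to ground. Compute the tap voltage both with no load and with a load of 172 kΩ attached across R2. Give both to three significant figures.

Unloaded: 7.23 V; loaded: 6.87 V

Open-circuit: V = 9.97 × 33.0/(12.5 + 33.0) = 7.23 V.
With the load, R2 becomes R2‖R_L = 27.69 kΩ, so V = 9.97 × 27.69/40.19 = 6.87 V.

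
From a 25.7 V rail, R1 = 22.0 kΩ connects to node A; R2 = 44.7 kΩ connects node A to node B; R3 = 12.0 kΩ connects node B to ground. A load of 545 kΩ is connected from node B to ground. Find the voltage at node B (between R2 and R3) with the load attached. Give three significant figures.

V ≈ 3.85 V

At node B, R3 is in parallel with the load: R3‖R_L = 11.74 kΩ.
Below node A the resistance is R2 + (R3‖R_L) = 56.44 kΩ, so V_A = 25.7 × 56.44/78.44 = 18.49 V.
Then V_B = V_A × (R3‖R_L)/(R2 + R3‖R_L) = 18.49 × 11.74/56.44 = 3.85 V.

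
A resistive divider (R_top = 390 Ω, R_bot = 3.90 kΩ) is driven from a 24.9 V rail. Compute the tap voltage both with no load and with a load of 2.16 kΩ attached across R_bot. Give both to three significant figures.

Unloaded: 22.6 V; loaded: 19.4 V

Open-circuit: V = 24.9 × 3900/(390 + 3900) = 22.6 V.
With the load, R_bot becomes R_bot‖R_L = 1390 Ω, so V = 24.9 × 1390/1780 = 19.4 V.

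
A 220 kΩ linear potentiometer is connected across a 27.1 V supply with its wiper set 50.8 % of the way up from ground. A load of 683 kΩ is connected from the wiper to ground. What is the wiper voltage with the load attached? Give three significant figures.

V ≈ 12.7 V

The wiper splits the pot into (1−α)R = 108.2 kΩ above and αR = 111.8 kΩ below.
Lower section ‖ load = 96.04 kΩ.
V_wiper = 27.1 × 96.04/(108.2 + 96.04) = 12.7 V.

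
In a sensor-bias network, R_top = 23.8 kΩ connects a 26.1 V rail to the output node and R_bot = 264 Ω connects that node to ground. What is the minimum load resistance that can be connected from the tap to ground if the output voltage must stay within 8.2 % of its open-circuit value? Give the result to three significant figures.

R_L(min) ≈ 2.92 kΩ

Output resistance R_th = R_top‖R_bot = (23800 × 264)/24060 = 261.1 Ω.
The fractional drop is R_th/(R_th + R_L); requiring this ≤ 0.0820 gives R_L ≥ R_th(1/0.0820 − 1) = 261.1 × 11.20 = 2.92 kΩ.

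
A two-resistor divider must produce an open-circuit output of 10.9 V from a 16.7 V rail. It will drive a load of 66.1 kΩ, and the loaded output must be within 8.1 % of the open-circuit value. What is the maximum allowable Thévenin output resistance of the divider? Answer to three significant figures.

R_th ≤ 5.83 kΩ

Loading drop = R_th/(R_th + R_L) ≤ 0.0810, so R_th ≤ R_L · ε/(1−ε) = 66.1 kΩ × 0.0810/0.9190 = 5.83 kΩ.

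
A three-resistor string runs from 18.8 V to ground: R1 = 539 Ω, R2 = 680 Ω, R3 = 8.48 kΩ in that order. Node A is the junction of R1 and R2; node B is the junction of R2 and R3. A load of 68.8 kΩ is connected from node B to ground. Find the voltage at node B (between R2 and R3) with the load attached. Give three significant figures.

At node B, R3 is in parallel with the load: R3‖R_L = 7549 Ω.
Below node A the resistance is R2 + (R3‖R_L) = 8229 Ω, so V_A = 18.8 × 8229/8768 = 17.64 V.
Then V_B = V_A × (R3‖R_L)/(R2 + R3‖R_L) = 17.64 × 7549/8229 = 16.2 V.

V ≈ 16.2 V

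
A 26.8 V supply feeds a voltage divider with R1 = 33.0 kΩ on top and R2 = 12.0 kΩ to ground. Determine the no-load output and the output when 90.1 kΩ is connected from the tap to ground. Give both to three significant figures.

Unloaded: 7.15 V; loaded: 6.51 V

Open-circuit: V = 26.8 × 12.0/(33.0 + 12.0) = 7.15 V.
With the load, R2 becomes R2‖R_L = 10.59 kΩ, so V = 26.8 × 10.59/43.59 = 6.51 V.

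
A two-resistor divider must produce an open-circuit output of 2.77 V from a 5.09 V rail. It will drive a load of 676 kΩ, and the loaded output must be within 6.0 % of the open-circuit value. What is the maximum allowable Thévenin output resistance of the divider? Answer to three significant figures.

Loading drop = R_th/(R_th + R_L) ≤ 0.0600, so R_th ≤ R_L · ε/(1−ε) = 676 kΩ × 0.0600/0.9400 = 43.1 kΩ.

R_th ≤ 43.1 kΩ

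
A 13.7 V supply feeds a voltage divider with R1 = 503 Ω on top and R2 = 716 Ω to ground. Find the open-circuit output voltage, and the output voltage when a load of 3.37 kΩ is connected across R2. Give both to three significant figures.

Open-circuit: V = 13.7 × 716/(503 + 716) = 8.05 V.
With the load, R2 becomes R2‖R_L = 590.5 Ω, so V = 13.7 × 590.5/1094 = 7.40 V.

Unloaded: 8.05 V; loaded: 7.40 V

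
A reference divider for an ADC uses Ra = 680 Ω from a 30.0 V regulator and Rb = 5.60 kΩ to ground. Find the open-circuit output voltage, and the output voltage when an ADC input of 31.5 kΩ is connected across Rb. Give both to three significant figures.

Open-circuit: V = 30.0 × 5600/(680 + 5600) = 26.8 V.
With the load, Rb becomes Rb‖R_L = 4755 Ω, so V = 30.0 × 4755/5435 = 26.2 V.

Unloaded: 26.8 V; loaded: 26.2 V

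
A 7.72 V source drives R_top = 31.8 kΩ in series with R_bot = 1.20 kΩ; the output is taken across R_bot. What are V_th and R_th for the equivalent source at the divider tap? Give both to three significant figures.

V_th is the open-circuit tap voltage: 7.72 × 1.20/(31.8 + 1.20) = 0.281 V.
With the supply zeroed, R_top and R_bot appear in parallel from the tap: R_th = R_top‖R_bot = (31.8 × 1.20)/33.00 = 1.16 kΩ.

V_th = 0.281 V, R_th = 1.16 kΩ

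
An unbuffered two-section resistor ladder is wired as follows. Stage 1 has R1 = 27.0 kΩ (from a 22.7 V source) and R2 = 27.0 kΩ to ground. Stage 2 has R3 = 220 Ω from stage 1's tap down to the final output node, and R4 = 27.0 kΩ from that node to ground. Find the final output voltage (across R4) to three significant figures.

Stage 2 presents R3+R4 = 27220 Ω as a load on stage 1's tap.
Stage 1's lower leg becomes R2‖(R3+R4) = 13550 Ω, so V_mid = 22.7 × 13550/40550 = 7.587 V.
Stage 2 is itself unloaded: V_out = V_mid × R4/(R3+R4) = 7.587 × 27000/27220 = 7.53 V.

V_out ≈ 7.53 V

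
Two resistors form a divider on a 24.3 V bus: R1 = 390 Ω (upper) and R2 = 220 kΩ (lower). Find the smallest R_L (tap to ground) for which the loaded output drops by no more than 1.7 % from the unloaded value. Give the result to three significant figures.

R_L(min) ≈ 22.5 kΩ

Output resistance R_th = R1‖R2 = (390 × 220000)/220400 = 389.3 Ω.
The fractional drop is R_th/(R_th + R_L); requiring this ≤ 0.0170 gives R_L ≥ R_th(1/0.0170 − 1) = 389.3 × 57.82 = 22.5 kΩ.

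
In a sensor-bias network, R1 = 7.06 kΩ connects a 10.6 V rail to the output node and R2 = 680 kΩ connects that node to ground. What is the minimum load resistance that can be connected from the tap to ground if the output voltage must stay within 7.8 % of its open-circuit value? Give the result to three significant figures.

R_L(min) ≈ 82.6 kΩ

Output resistance R_th = R1‖R2 = (7.06 × 680)/687.1 = 6.987 kΩ.
The fractional drop is R_th/(R_th + R_L); requiring this ≤ 0.0780 gives R_L ≥ R_th(1/0.0780 − 1) = 6.987 × 11.82 = 82.6 kΩ.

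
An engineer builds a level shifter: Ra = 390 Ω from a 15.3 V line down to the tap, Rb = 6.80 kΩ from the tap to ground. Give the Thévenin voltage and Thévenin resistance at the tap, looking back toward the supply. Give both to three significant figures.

V_th is the open-circuit tap voltage: 15.3 × 6800/(390 + 6800) = 14.5 V.
With the supply zeroed, Ra and Rb appear in parallel from the tap: R_th = Ra‖Rb = (390 × 6800)/7190 = 369 Ω.

V_th = 14.5 V, R_th = 369 Ω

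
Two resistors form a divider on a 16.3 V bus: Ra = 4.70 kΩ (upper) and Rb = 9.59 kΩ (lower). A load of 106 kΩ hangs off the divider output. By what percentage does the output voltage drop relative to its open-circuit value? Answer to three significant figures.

2.89 %

The divider's output (Thévenin) resistance is Ra‖Rb = 3.154 kΩ.
Fractional drop under load = R_th/(R_th + R_L) = 3.154 / (3.154 + 106) = 0.02890.
So the output falls by 2.89 %.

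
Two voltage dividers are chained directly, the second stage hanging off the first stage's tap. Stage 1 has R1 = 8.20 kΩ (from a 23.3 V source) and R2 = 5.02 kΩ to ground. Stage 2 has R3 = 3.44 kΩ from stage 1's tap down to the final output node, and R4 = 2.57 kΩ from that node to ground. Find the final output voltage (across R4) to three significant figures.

V_out ≈ 2.49 V

Stage 2 presents R3+R4 = 6.010 kΩ as a load on stage 1's tap.
Stage 1's lower leg becomes R2‖(R3+R4) = 2.735 kΩ, so V_mid = 23.3 × 2.735/10.94 = 5.828 V.
Stage 2 is itself unloaded: V_out = V_mid × R4/(R3+R4) = 5.828 × 2.57/6.010 = 2.49 V.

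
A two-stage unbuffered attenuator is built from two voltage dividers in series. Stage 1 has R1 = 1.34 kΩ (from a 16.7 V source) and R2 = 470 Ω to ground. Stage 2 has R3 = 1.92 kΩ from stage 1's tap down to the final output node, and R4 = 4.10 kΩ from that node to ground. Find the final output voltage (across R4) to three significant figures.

Stage 2 presents R3+R4 = 6020 Ω as a load on stage 1's tap.
Stage 1's lower leg becomes R2‖(R3+R4) = 436.0 Ω, so V_mid = 16.7 × 436.0/1776 = 4.100 V.
Stage 2 is itself unloaded: V_out = V_mid × R4/(R3+R4) = 4.100 × 4100/6020 = 2.79 V.

V_out ≈ 2.79 V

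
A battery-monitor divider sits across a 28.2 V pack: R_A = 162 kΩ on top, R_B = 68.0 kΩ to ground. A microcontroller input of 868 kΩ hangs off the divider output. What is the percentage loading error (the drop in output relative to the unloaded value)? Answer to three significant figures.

The divider's output (Thévenin) resistance is R_A‖R_B = 47.90 kΩ.
Fractional drop under load = R_th/(R_th + R_L) = 47.90 / (47.90 + 868) = 0.05229.
So the output falls by 5.23 %.

5.23 %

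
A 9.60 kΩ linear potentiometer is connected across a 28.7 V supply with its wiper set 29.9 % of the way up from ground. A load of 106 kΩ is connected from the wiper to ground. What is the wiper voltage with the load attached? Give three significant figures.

The wiper splits the pot into (1−α)R = 6.730 kΩ above and αR = 2.870 kΩ below.
Lower section ‖ load = 2.795 kΩ.
V_wiper = 28.7 × 2.795/(6.730 + 2.795) = 8.42 V.

V ≈ 8.42 V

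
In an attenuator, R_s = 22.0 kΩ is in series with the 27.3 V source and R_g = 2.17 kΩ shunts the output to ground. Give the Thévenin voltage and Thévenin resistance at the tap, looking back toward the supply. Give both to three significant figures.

V_th = 2.45 V, R_th = 1.98 kΩ

V_th is the open-circuit tap voltage: 27.3 × 2.17/(22.0 + 2.17) = 2.45 V.
With the supply zeroed, R_s and R_g appear in parallel from the tap: R_th = R_s‖R_g = (22.0 × 2.17)/24.17 = 1.98 kΩ.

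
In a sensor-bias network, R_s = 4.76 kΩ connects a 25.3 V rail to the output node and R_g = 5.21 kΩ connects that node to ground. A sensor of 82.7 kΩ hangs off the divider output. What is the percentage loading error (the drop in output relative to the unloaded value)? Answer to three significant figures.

The divider's output (Thévenin) resistance is R_s‖R_g = 2.487 kΩ.
Fractional drop under load = R_th/(R_th + R_L) = 2.487 / (2.487 + 82.7) = 0.02920.
So the output falls by 2.92 %.

2.92 %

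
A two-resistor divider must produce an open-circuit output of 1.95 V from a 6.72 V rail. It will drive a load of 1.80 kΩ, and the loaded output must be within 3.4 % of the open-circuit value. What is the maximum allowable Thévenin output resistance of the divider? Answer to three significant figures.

Loading drop = R_th/(R_th + R_L) ≤ 0.0340, so R_th ≤ R_L · ε/(1−ε) = 1.80 kΩ × 0.0340/0.9660 = 63.4 Ω.
(Any R1, R2 with R2/(R1+R2) = 0.290 and R1‖R2 ≤ 63.4 Ω will meet the spec.)

R_th ≤ 63.4 Ω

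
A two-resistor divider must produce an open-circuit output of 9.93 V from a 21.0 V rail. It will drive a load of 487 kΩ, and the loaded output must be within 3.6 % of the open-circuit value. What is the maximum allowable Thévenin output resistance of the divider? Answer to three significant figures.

R_th ≤ 18.2 kΩ

Loading drop = R_th/(R_th + R_L) ≤ 0.0360, so R_th ≤ R_L · ε/(1−ε) = 487 kΩ × 0.0360/0.9640 = 18.2 kΩ.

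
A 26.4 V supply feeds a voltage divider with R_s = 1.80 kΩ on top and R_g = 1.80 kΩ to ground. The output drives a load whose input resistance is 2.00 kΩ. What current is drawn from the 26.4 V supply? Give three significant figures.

R_g‖R_L = 0.9474 kΩ, so the source sees R_s + R_g‖R_L = 2.747 kΩ.
I = 26.4 V / 2.747 kΩ = 9.61 mA.

I ≈ 9.61 mA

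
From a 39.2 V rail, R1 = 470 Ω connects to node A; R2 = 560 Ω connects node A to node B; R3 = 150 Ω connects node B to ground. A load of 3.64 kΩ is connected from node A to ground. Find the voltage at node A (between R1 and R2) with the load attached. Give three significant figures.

Below node A the series string R2+R3 = 710.0 Ω sits in parallel with the 3640 Ω load: 594.1 Ω.
V_A = 39.2 × 594.1/(470 + 594.1) = 21.9 V.

V ≈ 21.9 V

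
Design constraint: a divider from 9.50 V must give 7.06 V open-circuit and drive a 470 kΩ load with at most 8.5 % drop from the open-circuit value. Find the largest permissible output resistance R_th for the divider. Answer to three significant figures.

R_th ≤ 43.7 kΩ

Loading drop = R_th/(R_th + R_L) ≤ 0.0850, so R_th ≤ R_L · ε/(1−ε) = 470 kΩ × 0.0850/0.9150 = 43.7 kΩ.
(Any R1, R2 with R2/(R1+R2) = 0.743 and R1‖R2 ≤ 43.7 kΩ will meet the spec.)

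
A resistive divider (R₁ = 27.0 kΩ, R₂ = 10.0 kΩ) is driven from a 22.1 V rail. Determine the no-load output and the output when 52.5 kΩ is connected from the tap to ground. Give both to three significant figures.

Unloaded: 5.97 V; loaded: 5.24 V

Open-circuit: V = 22.1 × 10.0/(27.0 + 10.0) = 5.97 V.
With the load, R₂ becomes R₂‖R_L = 8.400 kΩ, so V = 22.1 × 8.400/35.40 = 5.24 V.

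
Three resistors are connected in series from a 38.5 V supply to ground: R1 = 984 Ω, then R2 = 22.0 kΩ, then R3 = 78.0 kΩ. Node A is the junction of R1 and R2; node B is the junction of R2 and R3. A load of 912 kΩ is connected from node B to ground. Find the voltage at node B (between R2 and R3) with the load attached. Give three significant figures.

V ≈ 29.2 V

At node B, R3 is in parallel with the load: R3‖R_L = 71850 Ω.
Below node A the resistance is R2 + (R3‖R_L) = 93850 Ω, so V_A = 38.5 × 93850/94840 = 38.10 V.
Then V_B = V_A × (R3‖R_L)/(R2 + R3‖R_L) = 38.10 × 71850/93850 = 29.2 V.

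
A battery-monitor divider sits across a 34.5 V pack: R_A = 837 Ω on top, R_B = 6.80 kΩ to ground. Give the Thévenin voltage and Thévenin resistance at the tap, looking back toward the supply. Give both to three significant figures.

V_th is the open-circuit tap voltage: 34.5 × 6800/(837 + 6800) = 30.7 V.
With the supply zeroed, R_A and R_B appear in parallel from the tap: R_th = R_A‖R_B = (837 × 6800)/7637 = 745 Ω.

V_th = 30.7 V, R_th = 745 Ω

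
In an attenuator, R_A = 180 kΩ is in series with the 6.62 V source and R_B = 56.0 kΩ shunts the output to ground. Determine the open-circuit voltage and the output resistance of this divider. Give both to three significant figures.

V_th = 1.57 V, R_th = 42.7 kΩ

V_th is the open-circuit tap voltage: 6.62 × 56.0/(180 + 56.0) = 1.57 V.
With the supply zeroed, R_A and R_B appear in parallel from the tap: R_th = R_A‖R_B = (180 × 56.0)/236.0 = 42.7 kΩ.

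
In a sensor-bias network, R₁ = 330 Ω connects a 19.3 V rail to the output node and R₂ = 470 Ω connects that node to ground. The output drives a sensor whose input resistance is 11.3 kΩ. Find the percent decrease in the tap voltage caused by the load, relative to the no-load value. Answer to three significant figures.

The divider's output (Thévenin) resistance is R₁‖R₂ = 193.9 Ω.
Fractional drop under load = R_th/(R_th + R_L) = 193.9 / (193.9 + 11300) = 0.01687.
So the output falls by 1.69 %.

1.69 %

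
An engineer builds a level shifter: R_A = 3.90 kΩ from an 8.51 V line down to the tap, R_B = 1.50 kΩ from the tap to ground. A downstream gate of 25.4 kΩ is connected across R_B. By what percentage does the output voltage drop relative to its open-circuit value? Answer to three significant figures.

4.09 %

The divider's output (Thévenin) resistance is R_A‖R_B = 1.083 kΩ.
Fractional drop under load = R_th/(R_th + R_L) = 1.083 / (1.083 + 25.4) = 0.04091.
So the output falls by 4.09 %.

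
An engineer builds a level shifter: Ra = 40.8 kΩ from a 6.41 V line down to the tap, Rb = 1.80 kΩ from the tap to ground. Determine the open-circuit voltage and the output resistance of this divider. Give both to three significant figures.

V_th is the open-circuit tap voltage: 6.41 × 1.80/(40.8 + 1.80) = 0.271 V.
With the supply zeroed, Ra and Rb appear in parallel from the tap: R_th = Ra‖Rb = (40.8 × 1.80)/42.60 = 1.72 kΩ.

V_th = 0.271 V, R_th = 1.72 kΩ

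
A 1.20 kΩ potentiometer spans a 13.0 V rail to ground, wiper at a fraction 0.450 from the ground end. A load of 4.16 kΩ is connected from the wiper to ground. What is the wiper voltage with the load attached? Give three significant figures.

The wiper splits the pot into (1−α)R = 660.0 Ω above and αR = 540.0 Ω below.
Lower section ‖ load = 478.0 Ω.
V_wiper = 13.0 × 478.0/(660.0 + 478.0) = 5.46 V.

V ≈ 5.46 V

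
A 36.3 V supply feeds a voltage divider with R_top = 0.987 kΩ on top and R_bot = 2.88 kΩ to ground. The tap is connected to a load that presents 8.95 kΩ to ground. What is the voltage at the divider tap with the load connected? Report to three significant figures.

The load sits in parallel with R_bot: R_bot‖R_L = (2880 × 8950) / (2880 + 8950) = 2179 Ω.
V_out = 36.3 × 2179 / (987 + 2179) = 36.3 × 2179/3166 = 25.0 V.

V_out ≈ 25.0 V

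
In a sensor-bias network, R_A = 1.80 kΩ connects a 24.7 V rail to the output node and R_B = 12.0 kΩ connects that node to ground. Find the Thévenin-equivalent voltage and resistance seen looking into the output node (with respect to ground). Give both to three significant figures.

V_th is the open-circuit tap voltage: 24.7 × 12.0/(1.80 + 12.0) = 21.5 V.
With the supply zeroed, R_A and R_B appear in parallel from the tap: R_th = R_A‖R_B = (1.80 × 12.0)/13.80 = 1.57 kΩ.

V_th = 21.5 V, R_th = 1.57 kΩ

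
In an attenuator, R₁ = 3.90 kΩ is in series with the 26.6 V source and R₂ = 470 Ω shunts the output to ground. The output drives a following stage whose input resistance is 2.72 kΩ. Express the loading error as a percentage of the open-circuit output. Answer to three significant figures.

13.4 %

The divider's output (Thévenin) resistance is R₁‖R₂ = 419.5 Ω.
Fractional drop under load = R_th/(R_th + R_L) = 419.5 / (419.5 + 2720) = 0.1336.
So the output falls by 13.4 %.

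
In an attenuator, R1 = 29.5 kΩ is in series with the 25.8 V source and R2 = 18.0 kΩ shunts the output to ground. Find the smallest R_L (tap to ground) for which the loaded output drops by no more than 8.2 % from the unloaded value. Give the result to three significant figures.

Output resistance R_th = R1‖R2 = (29.5 × 18.0)/47.50 = 11.18 kΩ.
The fractional drop is R_th/(R_th + R_L); requiring this ≤ 0.0820 gives R_L ≥ R_th(1/0.0820 − 1) = 11.18 × 11.20 = 125 kΩ.

R_L(min) ≈ 125 kΩ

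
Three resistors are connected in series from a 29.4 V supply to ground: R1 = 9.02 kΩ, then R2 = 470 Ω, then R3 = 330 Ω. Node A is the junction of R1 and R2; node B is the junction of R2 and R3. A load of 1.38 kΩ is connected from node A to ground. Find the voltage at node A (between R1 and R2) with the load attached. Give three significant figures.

Below node A the series string R2+R3 = 800.0 Ω sits in parallel with the 1380 Ω load: 506.4 Ω.
V_A = 29.4 × 506.4/(9020 + 506.4) = 1.56 V.

V ≈ 1.56 V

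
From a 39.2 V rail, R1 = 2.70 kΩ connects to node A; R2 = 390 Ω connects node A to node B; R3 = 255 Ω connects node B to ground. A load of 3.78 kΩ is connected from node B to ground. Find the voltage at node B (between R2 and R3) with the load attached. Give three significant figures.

V ≈ 2.81 V

At node B, R3 is in parallel with the load: R3‖R_L = 238.9 Ω.
Below node A the resistance is R2 + (R3‖R_L) = 628.9 Ω, so V_A = 39.2 × 628.9/3329 = 7.406 V.
Then V_B = V_A × (R3‖R_L)/(R2 + R3‖R_L) = 7.406 × 238.9/628.9 = 2.81 V.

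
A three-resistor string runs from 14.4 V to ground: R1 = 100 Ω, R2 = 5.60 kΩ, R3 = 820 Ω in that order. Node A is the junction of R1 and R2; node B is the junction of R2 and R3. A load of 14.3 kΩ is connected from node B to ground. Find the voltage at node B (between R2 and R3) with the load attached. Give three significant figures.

At node B, R3 is in parallel with the load: R3‖R_L = 775.5 Ω.
Below node A the resistance is R2 + (R3‖R_L) = 6376 Ω, so V_A = 14.4 × 6376/6476 = 14.18 V.
Then V_B = V_A × (R3‖R_L)/(R2 + R3‖R_L) = 14.18 × 775.5/6376 = 1.72 V.

V ≈ 1.72 V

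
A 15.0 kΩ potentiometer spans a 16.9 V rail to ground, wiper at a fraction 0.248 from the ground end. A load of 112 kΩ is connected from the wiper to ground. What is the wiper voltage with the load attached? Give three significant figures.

V ≈ 4.09 V

The wiper splits the pot into (1−α)R = 11.28 kΩ above and αR = 3.720 kΩ below.
Lower section ‖ load = 3.600 kΩ.
V_wiper = 16.9 × 3.600/(11.28 + 3.600) = 4.09 V.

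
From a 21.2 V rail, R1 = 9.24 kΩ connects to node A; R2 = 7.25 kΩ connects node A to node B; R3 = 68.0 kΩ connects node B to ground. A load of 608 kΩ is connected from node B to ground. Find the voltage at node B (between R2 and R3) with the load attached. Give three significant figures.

V ≈ 16.7 V

At node B, R3 is in parallel with the load: R3‖R_L = 61.16 kΩ.
Below node A the resistance is R2 + (R3‖R_L) = 68.41 kΩ, so V_A = 21.2 × 68.41/77.65 = 18.68 V.
Then V_B = V_A × (R3‖R_L)/(R2 + R3‖R_L) = 18.68 × 61.16/68.41 = 16.7 V.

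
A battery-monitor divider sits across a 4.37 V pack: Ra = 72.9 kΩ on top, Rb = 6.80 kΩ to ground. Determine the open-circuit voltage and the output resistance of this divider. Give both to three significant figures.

V_th = 0.373 V, R_th = 6.22 kΩ

V_th is the open-circuit tap voltage: 4.37 × 6.80/(72.9 + 6.80) = 0.373 V.
With the supply zeroed, Ra and Rb appear in parallel from the tap: R_th = Ra‖Rb = (72.9 × 6.80)/79.70 = 6.22 kΩ.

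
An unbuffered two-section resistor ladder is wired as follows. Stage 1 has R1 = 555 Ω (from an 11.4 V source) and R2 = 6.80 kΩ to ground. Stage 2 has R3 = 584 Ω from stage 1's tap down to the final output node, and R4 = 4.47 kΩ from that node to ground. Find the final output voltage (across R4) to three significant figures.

V_out ≈ 8.46 V

Stage 2 presents R3+R4 = 5054 Ω as a load on stage 1's tap.
Stage 1's lower leg becomes R2‖(R3+R4) = 2899 Ω, so V_mid = 11.4 × 2899/3454 = 9.568 V.
Stage 2 is itself unloaded: V_out = V_mid × R4/(R3+R4) = 9.568 × 4470/5054 = 8.46 V.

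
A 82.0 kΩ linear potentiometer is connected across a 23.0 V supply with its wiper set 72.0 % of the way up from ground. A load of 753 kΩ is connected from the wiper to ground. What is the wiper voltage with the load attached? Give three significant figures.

V ≈ 16.2 V

The wiper splits the pot into (1−α)R = 22.96 kΩ above and αR = 59.04 kΩ below.
Lower section ‖ load = 54.75 kΩ.
V_wiper = 23.0 × 54.75/(22.96 + 54.75) = 16.2 V.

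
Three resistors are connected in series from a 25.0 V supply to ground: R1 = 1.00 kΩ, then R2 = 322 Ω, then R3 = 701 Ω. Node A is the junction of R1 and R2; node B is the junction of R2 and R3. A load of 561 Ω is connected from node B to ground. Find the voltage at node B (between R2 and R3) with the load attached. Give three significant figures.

At node B, R3 is in parallel with the load: R3‖R_L = 311.6 Ω.
Below node A the resistance is R2 + (R3‖R_L) = 633.6 Ω, so V_A = 25.0 × 633.6/1634 = 9.697 V.
Then V_B = V_A × (R3‖R_L)/(R2 + R3‖R_L) = 9.697 × 311.6/633.6 = 4.77 V.

V ≈ 4.77 V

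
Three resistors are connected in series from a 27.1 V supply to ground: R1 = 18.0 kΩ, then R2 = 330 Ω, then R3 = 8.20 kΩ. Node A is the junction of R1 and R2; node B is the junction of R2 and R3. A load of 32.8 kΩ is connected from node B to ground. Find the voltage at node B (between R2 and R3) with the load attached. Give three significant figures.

V ≈ 7.14 V

At node B, R3 is in parallel with the load: R3‖R_L = 6560 Ω.
Below node A the resistance is R2 + (R3‖R_L) = 6890 Ω, so V_A = 27.1 × 6890/24890 = 7.502 V.
Then V_B = V_A × (R3‖R_L)/(R2 + R3‖R_L) = 7.502 × 6560/6890 = 7.14 V.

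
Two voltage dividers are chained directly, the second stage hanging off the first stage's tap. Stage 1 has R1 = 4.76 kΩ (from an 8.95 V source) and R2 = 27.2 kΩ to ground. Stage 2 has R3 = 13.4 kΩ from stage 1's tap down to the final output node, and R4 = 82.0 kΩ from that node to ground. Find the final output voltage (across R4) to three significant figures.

Stage 2 presents R3+R4 = 95.40 kΩ as a load on stage 1's tap.
Stage 1's lower leg becomes R2‖(R3+R4) = 21.17 kΩ, so V_mid = 8.95 × 21.17/25.93 = 7.307 V.
Stage 2 is itself unloaded: V_out = V_mid × R4/(R3+R4) = 7.307 × 82.0/95.40 = 6.28 V.

V_out ≈ 6.28 V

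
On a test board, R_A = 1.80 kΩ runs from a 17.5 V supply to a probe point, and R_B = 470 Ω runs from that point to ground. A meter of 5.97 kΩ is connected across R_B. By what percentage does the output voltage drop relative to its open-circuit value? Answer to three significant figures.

The divider's output (Thévenin) resistance is R_A‖R_B = 372.7 Ω.
Fractional drop under load = R_th/(R_th + R_L) = 372.7 / (372.7 + 5970) = 0.05876.
So the output falls by 5.88 %.

5.88 %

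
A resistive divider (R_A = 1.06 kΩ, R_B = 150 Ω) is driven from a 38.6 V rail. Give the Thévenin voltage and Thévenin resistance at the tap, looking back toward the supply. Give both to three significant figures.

V_th is the open-circuit tap voltage: 38.6 × 150/(1060 + 150) = 4.79 V.
With the supply zeroed, R_A and R_B appear in parallel from the tap: R_th = R_A‖R_B = (1060 × 150)/1210 = 131 Ω.

V_th = 4.79 V, R_th = 131 Ω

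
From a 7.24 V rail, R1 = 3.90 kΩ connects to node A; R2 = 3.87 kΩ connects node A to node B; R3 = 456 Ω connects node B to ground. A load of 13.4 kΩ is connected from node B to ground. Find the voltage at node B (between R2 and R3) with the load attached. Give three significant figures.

At node B, R3 is in parallel with the load: R3‖R_L = 441.0 Ω.
Below node A the resistance is R2 + (R3‖R_L) = 4311 Ω, so V_A = 7.24 × 4311/8211 = 3.801 V.
Then V_B = V_A × (R3‖R_L)/(R2 + R3‖R_L) = 3.801 × 441.0/4311 = 0.389 V.

V ≈ 0.389 V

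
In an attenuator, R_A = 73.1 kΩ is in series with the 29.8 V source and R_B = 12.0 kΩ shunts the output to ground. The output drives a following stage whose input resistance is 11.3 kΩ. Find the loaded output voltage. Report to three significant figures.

The load sits in parallel with R_B: R_B‖R_L = (12.0 × 11.3) / (12.0 + 11.3) = 5.820 kΩ.
V_out = 29.8 × 5.820 / (73.1 + 5.820) = 29.8 × 5.820/78.92 = 2.20 V.

V_out ≈ 2.20 V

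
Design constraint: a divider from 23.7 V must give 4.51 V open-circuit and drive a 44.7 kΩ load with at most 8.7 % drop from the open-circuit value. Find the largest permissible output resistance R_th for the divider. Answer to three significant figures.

R_th ≤ 4.26 kΩ

Loading drop = R_th/(R_th + R_L) ≤ 0.0870, so R_th ≤ R_L · ε/(1−ε) = 44.7 kΩ × 0.0870/0.9130 = 4.26 kΩ.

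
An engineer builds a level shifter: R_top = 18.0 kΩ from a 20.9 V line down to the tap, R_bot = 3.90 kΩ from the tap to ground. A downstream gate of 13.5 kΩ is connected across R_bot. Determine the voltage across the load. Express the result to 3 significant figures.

V_out ≈ 3.01 V

The load sits in parallel with R_bot: R_bot‖R_L = (3.90 × 13.5) / (3.90 + 13.5) = 3.026 kΩ.
V_out = 20.9 × 3.026 / (18.0 + 3.026) = 20.9 × 3.026/21.03 = 3.01 V.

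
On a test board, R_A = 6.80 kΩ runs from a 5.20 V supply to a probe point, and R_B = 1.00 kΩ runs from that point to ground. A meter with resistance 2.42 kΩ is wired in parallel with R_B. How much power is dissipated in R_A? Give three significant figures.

Total resistance from the source is R_A + (R_B‖R_L) = 7.508 kΩ, so I = 5.20/7.508 kΩ = 0.6926 mA.
P = I²·R_A = (0.6926 mA)² × 6.80 kΩ = 3.26 mW.

P ≈ 3.26 mW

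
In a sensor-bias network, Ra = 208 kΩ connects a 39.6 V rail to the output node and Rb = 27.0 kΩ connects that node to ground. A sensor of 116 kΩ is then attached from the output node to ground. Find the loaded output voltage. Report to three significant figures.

The load sits in parallel with Rb: Rb‖R_L = (27.0 × 116) / (27.0 + 116) = 21.90 kΩ.
V_out = 39.6 × 21.90 / (208 + 21.90) = 39.6 × 21.90/229.9 = 3.77 V.
(Unloaded it would have been 4.55 V.)

V_out ≈ 3.77 V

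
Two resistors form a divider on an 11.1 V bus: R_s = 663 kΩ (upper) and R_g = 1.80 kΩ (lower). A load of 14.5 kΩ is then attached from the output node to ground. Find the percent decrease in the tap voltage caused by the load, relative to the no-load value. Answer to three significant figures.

11.0 %

The divider's output (Thévenin) resistance is R_s‖R_g = 1.795 kΩ.
Fractional drop under load = R_th/(R_th + R_L) = 1.795 / (1.795 + 14.5) = 0.1102.
So the output falls by 11.0 %.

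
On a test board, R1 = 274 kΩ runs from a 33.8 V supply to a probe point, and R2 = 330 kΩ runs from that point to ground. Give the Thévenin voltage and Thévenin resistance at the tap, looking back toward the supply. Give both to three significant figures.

V_th is the open-circuit tap voltage: 33.8 × 330/(274 + 330) = 18.5 V.
With the supply zeroed, R1 and R2 appear in parallel from the tap: R_th = R1‖R2 = (274 × 330)/604.0 = 150 kΩ.

V_th = 18.5 V, R_th = 150 kΩ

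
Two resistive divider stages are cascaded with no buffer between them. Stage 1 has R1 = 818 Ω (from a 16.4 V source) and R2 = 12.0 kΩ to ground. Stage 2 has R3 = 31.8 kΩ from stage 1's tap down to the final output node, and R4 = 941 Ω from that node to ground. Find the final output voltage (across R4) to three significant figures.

Stage 2 presents R3+R4 = 32740 Ω as a load on stage 1's tap.
Stage 1's lower leg becomes R2‖(R3+R4) = 8781 Ω, so V_mid = 16.4 × 8781/9599 = 15.00 V.
Stage 2 is itself unloaded: V_out = V_mid × R4/(R3+R4) = 15.00 × 941/32740 = 0.431 V.

V_out ≈ 0.431 V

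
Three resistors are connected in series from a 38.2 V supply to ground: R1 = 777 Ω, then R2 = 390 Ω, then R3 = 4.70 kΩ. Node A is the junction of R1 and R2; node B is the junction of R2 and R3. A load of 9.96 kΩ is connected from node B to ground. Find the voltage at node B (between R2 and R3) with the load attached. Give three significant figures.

At node B, R3 is in parallel with the load: R3‖R_L = 3193 Ω.
Below node A the resistance is R2 + (R3‖R_L) = 3583 Ω, so V_A = 38.2 × 3583/4360 = 31.39 V.
Then V_B = V_A × (R3‖R_L)/(R2 + R3‖R_L) = 31.39 × 3193/3583 = 28.0 V.

V ≈ 28.0 V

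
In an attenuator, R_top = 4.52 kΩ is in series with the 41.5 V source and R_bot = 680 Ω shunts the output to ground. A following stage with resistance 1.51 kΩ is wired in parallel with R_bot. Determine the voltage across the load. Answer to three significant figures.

The load sits in parallel with R_bot: R_bot‖R_L = (680 × 1510) / (680 + 1510) = 468.9 Ω.
V_out = 41.5 × 468.9 / (4520 + 468.9) = 41.5 × 468.9/4989 = 3.90 V.

V_out ≈ 3.90 V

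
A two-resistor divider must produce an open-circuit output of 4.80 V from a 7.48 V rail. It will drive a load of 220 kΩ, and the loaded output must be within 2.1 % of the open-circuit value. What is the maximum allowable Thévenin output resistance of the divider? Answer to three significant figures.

Loading drop = R_th/(R_th + R_L) ≤ 0.0210, so R_th ≤ R_L · ε/(1−ε) = 220 kΩ × 0.0210/0.9790 = 4.72 kΩ.

R_th ≤ 4.72 kΩ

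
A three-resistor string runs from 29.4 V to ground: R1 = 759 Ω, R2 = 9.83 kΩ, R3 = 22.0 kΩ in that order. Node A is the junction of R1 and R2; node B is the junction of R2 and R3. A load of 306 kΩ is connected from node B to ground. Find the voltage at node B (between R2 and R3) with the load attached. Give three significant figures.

At node B, R3 is in parallel with the load: R3‖R_L = 20520 Ω.
Below node A the resistance is R2 + (R3‖R_L) = 30350 Ω, so V_A = 29.4 × 30350/31110 = 28.68 V.
Then V_B = V_A × (R3‖R_L)/(R2 + R3‖R_L) = 28.68 × 20520/30350 = 19.4 V.

V ≈ 19.4 V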